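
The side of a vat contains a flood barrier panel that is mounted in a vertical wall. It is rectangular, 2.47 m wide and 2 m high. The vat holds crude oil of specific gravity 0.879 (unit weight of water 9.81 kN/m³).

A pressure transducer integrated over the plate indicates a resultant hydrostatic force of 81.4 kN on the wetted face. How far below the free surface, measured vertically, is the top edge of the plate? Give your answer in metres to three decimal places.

γ = 0.879 × 9.81 = 8.62299 kN/m³.
A = 2.47 × 2 = 4.94 m².
From F = γ·h_c·A, the centroid depth is h_c = 81.4/(8.62299 × 4.94) = 1.91091 m.
The centroid lies 2/2 = 1 m below the top edge, so the top edge sits at h_top = 1.91091 − 1 = 0.91091 m below the surface.

d_top ≈ 0.911 m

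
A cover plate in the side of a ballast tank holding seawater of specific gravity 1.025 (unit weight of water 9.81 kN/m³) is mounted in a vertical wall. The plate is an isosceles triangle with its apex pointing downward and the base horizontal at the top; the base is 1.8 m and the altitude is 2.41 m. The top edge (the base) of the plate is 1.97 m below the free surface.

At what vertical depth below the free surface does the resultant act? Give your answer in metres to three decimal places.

γ = 1.025 × 9.81 = 10.05525 kN/m³.
With the apex down, the centroid sits h/3 = 2.41/3 = 0.803333 m below the base (the top edge), so the centroid depth is h_c = 1.97 + 0.803333 = 2.77333 m.
A = ½ × 1.8 × 2.41 = 2.169 m².
Resultant F = γ·h_c·A = 10.05525 × 2.77333 × 2.169 = 60.4859 kN.
I_c = b·h³/36 = 1.8 × 2.41³/36 = 0.699876 m⁴.
Centre of pressure: y_p = y_c + I_c/(y_c·A) = 2.77333 + 0.699876/(2.77333 × 2.169) = 2.77333 + 0.116348 = 2.88968 m along the plane.

h_p = 2.890 m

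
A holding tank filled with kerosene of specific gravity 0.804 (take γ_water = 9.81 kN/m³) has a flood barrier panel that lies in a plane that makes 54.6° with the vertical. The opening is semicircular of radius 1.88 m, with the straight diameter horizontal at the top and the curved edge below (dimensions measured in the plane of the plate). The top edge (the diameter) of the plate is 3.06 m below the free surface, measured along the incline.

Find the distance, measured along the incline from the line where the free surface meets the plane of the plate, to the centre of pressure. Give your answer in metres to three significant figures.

y_p = 3.92 m

γ = 0.804 × 9.81 = 7.88724 kN/m³.
The plate makes 54.6° with the vertical, i.e. θ = 90° − 54.6° = 35.4° to the horizontal. Measuring y along the incline from the free-surface line, vertical depth h = y·sinθ with sinθ = 0.579281.
The centroid of a semicircle lies 4r/(3π) = 0.797897 m from the diameter, here below the top edge, so y_c = 3.06 + 0.797897 = 3.8579 m and h_c = 3.8579 × 0.579281 = 2.23481 m.
A = πr²/2 = π × 1.88²/2 = 5.55182 m².
Resultant F = γ·h_c·A = 7.88724 × 2.23481 × 5.55182 = 97.8591 kN.
I_c = (π/8 − 8/(9π))·r⁴ = 0.109757 × 1.88⁴ = 1.37108 m⁴.
Centre of pressure: y_p = y_c + I_c/(y_c·A) = 3.8579 + 1.37108/(3.8579 × 5.55182) = 3.8579 + 0.0640142 = 3.92191 m along the plane.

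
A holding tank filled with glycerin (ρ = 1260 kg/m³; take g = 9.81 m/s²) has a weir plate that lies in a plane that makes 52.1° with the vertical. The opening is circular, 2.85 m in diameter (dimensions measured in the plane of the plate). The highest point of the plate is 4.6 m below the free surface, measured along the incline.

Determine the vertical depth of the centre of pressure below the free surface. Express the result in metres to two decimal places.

γ = ρg = 1260 × 9.81 / 1000 = 12.3606 kN/m³.
The plate makes 52.1° with the vertical, i.e. θ = 90° − 52.1° = 37.9° to the horizontal. Measuring y along the incline from the free-surface line, vertical depth h = y·sinθ with sinθ = 0.614285.
The centroid is at the centre, 1.425 m below the top of the plate, so y_c = 4.6 + 1.425 = 6.025 m and h_c = 6.025 × 0.614285 = 3.70107 m.
A = π(1.425)² = 6.3794 m².
Resultant F = γ·h_c·A = 12.3606 × 3.70107 × 6.3794 = 291.841 kN.
I_c = πr⁴/4 = π × 1.425⁴/4 = 3.23854 m⁴.
Centre of pressure: y_p = y_c + I_c/(y_c·A) = 6.025 + 3.23854/(6.025 × 6.3794) = 6.025 + 0.0842582 = 6.10926 m along the plane.
Vertically, h_p = y_p·sinθ = 6.10926 × 0.614285 = 3.75283 m.

h_p = 3.75 m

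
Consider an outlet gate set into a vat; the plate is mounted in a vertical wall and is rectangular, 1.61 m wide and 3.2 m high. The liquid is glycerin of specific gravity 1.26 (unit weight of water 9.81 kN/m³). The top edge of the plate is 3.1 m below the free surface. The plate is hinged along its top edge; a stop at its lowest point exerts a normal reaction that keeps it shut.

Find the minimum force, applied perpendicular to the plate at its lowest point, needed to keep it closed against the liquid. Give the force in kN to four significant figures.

γ = 1.26 × 9.81 = 12.3606 kN/m³.
The centroid lies 3.2/2 = 1.6 m below the top edge, so the centroid depth is h_c = 3.1 + 1.6 = 4.7 m.
A = 1.61 × 3.2 = 5.152 m².
Resultant F = γ·h_c·A = 12.3606 × 4.7 × 5.152 = 299.305 kN.
I_c = b·h³/12 = 1.61 × 3.2³/12 = 4.39637 m⁴.
Centre of pressure: y_p = y_c + I_c/(y_c·A) = 4.7 + 4.39637/(4.7 × 5.152) = 4.7 + 0.18156 = 4.88156 m along the plane.
The resultant acts 1.6 + 0.18156 = 1.78156 m (along the plate) below the hinge at the top edge, so the moment about the hinge is M = F × 1.78156 = 299.305 × 1.78156 = 533.23 kN·m.
A normal force at the bottom, 3.2 m from the hinge, must supply this moment: P = 533.23/3.2 = 166.634 kN.

P ≈ 166.6 kN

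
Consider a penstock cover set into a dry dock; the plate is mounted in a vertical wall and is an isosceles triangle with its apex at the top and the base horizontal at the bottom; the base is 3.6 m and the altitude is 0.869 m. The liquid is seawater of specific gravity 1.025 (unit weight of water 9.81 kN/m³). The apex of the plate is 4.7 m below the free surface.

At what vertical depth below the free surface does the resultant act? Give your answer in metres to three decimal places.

γ = 1.025 × 9.81 = 10.05525 kN/m³.
With the apex up, the centroid sits 2h/3 = 2 × 0.869/3 = 0.579333 m below the apex, so the centroid depth is h_c = 4.7 + 0.579333 = 5.27933 m.
A = ½ × 3.6 × 0.869 = 1.5642 m².
Resultant F = γ·h_c·A = 10.05525 × 5.27933 × 1.5642 = 83.0355 kN.
I_c = b·h³/36 = 3.6 × 0.869³/36 = 0.0656235 m⁴.
Centre of pressure: y_p = y_c + I_c/(y_c·A) = 5.27933 + 0.0656235/(5.27933 × 1.5642) = 5.27933 + 0.00794673 = 5.28728 m along the plane.

h_p = 5.287 m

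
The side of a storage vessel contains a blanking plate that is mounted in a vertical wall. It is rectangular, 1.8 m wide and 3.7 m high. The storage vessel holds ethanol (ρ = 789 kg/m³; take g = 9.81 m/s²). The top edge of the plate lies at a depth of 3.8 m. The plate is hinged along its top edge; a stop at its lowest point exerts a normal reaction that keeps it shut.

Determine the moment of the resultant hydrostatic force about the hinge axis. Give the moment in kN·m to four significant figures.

M ≈ 597.6 kN·m

γ = ρg = 789 × 9.81 / 1000 = 7.74009 kN/m³.
The centroid lies 3.7/2 = 1.85 m below the top edge, so the centroid depth is h_c = 3.8 + 1.85 = 5.65 m.
A = 1.8 × 3.7 = 6.66 m².
Resultant F = γ·h_c·A = 7.74009 × 5.65 × 6.66 = 291.252 kN.
I_c = b·h³/12 = 1.8 × 3.7³/12 = 7.59795 m⁴.
Centre of pressure: y_p = y_c + I_c/(y_c·A) = 5.65 + 7.59795/(5.65 × 6.66) = 5.65 + 0.201917 = 5.85192 m along the plane.
The resultant acts 1.85 + 0.201917 = 2.05192 m (along the plate) below the hinge at the top edge, so the moment about the hinge is M = F × 2.05192 = 291.252 × 2.05192 = 597.626 kN·m.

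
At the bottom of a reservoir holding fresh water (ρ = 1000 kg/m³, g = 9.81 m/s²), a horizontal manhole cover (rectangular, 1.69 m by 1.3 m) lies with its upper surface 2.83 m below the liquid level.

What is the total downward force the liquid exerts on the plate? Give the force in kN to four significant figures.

F ≈ 60.99 kN

γ = ρg = 1000 × 9.81 = 9810 N/m³ = 9.81 kN/m³.
The plate is horizontal, so pressure is uniform at p = γ·h = 9.81 × 2.83 = 27.7623 kN/m².
A = 1.69 × 1.3 = 2.197 m².
F = p·A = 27.7623 × 2.197 = 60.9938 kN.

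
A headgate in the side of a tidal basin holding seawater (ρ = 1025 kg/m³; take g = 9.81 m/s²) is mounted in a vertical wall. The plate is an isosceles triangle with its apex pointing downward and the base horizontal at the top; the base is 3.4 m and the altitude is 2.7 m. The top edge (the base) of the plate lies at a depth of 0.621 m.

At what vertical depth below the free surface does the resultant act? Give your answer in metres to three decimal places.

γ = ρg = 1025 × 9.81 / 1000 = 10.05525 kN/m³.
With the apex down, the centroid sits h/3 = 2.7/3 = 0.9 m below the base (the top edge), so the centroid depth is h_c = 0.621 + 0.9 = 1.521 m.
A = ½ × 3.4 × 2.7 = 4.59 m².
Resultant F = γ·h_c·A = 10.05525 × 1.521 × 4.59 = 70.1996 kN.
I_c = b·h³/36 = 3.4 × 2.7³/36 = 1.85895 m⁴.
Centre of pressure: y_p = y_c + I_c/(y_c·A) = 1.521 + 1.85895/(1.521 × 4.59) = 1.521 + 0.266272 = 1.78727 m along the plane.

h_p = 1.787 m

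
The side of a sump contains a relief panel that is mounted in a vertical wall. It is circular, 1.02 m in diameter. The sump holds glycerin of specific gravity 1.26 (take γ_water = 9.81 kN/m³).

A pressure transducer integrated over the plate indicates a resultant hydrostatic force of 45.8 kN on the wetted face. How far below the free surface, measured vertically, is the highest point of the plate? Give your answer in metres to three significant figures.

γ = 1.26 × 9.81 = 12.3606 kN/m³.
A = π(0.51)² = 0.817128 m².
From F = γ·h_c·A, the centroid depth is h_c = 45.8/(12.3606 × 0.817128) = 4.53457 m.
The centroid is at the centre, 0.51 m below the top of the plate, so the highest point sits at h_top = 4.53457 − 0.51 = 4.02457 m below the surface.

d_top ≈ 4.02 m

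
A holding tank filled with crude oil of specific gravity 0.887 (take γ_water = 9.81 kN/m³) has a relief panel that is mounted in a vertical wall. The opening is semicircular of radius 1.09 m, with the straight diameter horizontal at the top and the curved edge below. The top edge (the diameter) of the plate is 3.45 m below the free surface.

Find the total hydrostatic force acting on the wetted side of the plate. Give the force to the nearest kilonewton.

γ = 0.887 × 9.81 = 8.70147 kN/m³.
The centroid of a semicircle lies 4r/(3π) = 0.46261 m from the diameter, here below the top edge, so the centroid depth is h_c = 3.45 + 0.46261 = 3.91261 m.
A = πr²/2 = π × 1.09²/2 = 1.86626 m².
Resultant F = γ·h_c·A = 8.70147 × 3.91261 × 1.86626 = 63.5377 kN.

F ≈ 64 kN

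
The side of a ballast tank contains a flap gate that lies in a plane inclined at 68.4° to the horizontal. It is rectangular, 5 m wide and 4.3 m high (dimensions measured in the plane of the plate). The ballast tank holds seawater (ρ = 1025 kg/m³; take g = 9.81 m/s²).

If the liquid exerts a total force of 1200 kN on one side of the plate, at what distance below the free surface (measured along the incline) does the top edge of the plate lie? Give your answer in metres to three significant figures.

γ = ρg = 1025 × 9.81 / 1000 = 10.05525 kN/m³.
A = 5 × 4.3 = 21.5 m².
From F = γ·h_c·A, the centroid depth is h_c = 1200/(10.05525 × 21.5) = 5.55073 m.
Let θ = 68.4° be the plate's angle to the horizontal; measure y along the incline from where the plane meets the free surface. Vertical depth h = y·sinθ with sinθ = 0.929776.
Along the incline, y_c = h_c/sinθ = 5.55073/0.929776 = 5.96996 m.
The centroid lies 4.3/2 = 2.15 m below the top edge, so the top edge sits at y_top = 5.96996 − 2.15 = 3.81996 m along the incline.

y_top ≈ 3.82 m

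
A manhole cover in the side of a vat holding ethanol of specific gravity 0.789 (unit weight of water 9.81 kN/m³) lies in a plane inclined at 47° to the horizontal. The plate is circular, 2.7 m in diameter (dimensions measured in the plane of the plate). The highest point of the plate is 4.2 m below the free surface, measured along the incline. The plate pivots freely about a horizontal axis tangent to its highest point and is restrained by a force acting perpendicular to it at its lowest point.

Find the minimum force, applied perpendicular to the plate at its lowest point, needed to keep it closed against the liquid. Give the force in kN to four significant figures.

γ = 0.789 × 9.81 = 7.74009 kN/m³.
Let θ = 47° be the plate's angle to the horizontal; measure y along the incline from where the plane meets the free surface. Vertical depth h = y·sinθ with sinθ = 0.731354.
The centroid is at the centre, 1.35 m below the top of the plate, so y_c = 4.2 + 1.35 = 5.55 m and h_c = 5.55 × 0.731354 = 4.05901 m.
A = π(1.35)² = 5.72555 m².
Resultant F = γ·h_c·A = 7.74009 × 4.05901 × 5.72555 = 179.88 kN.
I_c = πr⁴/4 = π × 1.35⁴/4 = 2.6087 m⁴.
Centre of pressure: y_p = y_c + I_c/(y_c·A) = 5.55 + 2.6087/(5.55 × 5.72555) = 5.55 + 0.0820945 = 5.63209 m along the plane.
The resultant acts 1.35 + 0.0820945 = 1.43209 m (along the plate) below the hinge at the top edge, so the moment about the hinge is M = F × 1.43209 = 179.88 × 1.43209 = 257.604 kN·m.
A normal force at the bottom, 2.7 m from the hinge, must supply this moment: P = 257.604/2.7 = 95.4089 kN.

P ≈ 95.41 kN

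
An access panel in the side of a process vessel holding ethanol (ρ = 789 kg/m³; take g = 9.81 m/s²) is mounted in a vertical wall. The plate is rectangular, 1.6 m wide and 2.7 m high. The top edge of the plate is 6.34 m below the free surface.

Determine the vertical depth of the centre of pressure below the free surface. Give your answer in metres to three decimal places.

γ = ρg = 789 × 9.81 / 1000 = 7.74009 kN/m³.
The centroid lies 2.7/2 = 1.35 m below the top edge, so the centroid depth is h_c = 6.34 + 1.35 = 7.69 m.
A = 1.6 × 2.7 = 4.32 m².
Resultant F = γ·h_c·A = 7.74009 × 7.69 × 4.32 = 257.132 kN.
I_c = b·h³/12 = 1.6 × 2.7³/12 = 2.6244 m⁴.
Centre of pressure: y_p = y_c + I_c/(y_c·A) = 7.69 + 2.6244/(7.69 × 4.32) = 7.69 + 0.0789987 = 7.769 m along the plane.

h_p = 7.769 m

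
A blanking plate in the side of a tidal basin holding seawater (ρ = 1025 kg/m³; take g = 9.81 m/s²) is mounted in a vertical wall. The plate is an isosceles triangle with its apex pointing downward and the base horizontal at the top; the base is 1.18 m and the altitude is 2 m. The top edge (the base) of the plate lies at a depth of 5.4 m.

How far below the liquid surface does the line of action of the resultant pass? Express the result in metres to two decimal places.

γ = ρg = 1025 × 9.81 / 1000 = 10.05525 kN/m³.
With the apex down, the centroid sits h/3 = 2/3 = 0.666667 m below the base (the top edge), so the centroid depth is h_c = 5.4 + 0.666667 = 6.06667 m.
A = ½ × 1.18 × 2 = 1.18 m².
Resultant F = γ·h_c·A = 10.05525 × 6.06667 × 1.18 = 71.9822 kN.
I_c = b·h³/36 = 1.18 × 2³/36 = 0.262222 m⁴.
Centre of pressure: y_p = y_c + I_c/(y_c·A) = 6.06667 + 0.262222/(6.06667 × 1.18) = 6.06667 + 0.03663 = 6.1033 m along the plane.

h_p = 6.10 m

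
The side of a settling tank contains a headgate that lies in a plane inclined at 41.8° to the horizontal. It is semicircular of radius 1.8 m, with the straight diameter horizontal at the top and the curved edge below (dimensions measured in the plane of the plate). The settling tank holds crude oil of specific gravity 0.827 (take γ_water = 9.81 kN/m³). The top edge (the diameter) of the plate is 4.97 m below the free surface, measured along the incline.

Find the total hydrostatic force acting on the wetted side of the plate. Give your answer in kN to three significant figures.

F ≈ 158 kN

γ = 0.827 × 9.81 = 8.11287 kN/m³.
Let θ = 41.8° be the plate's angle to the horizontal; measure y along the incline from where the plane meets the free surface. Vertical depth h = y·sinθ with sinθ = 0.666532.
The centroid of a semicircle lies 4r/(3π) = 0.763944 m from the diameter, here below the top edge, so y_c = 4.97 + 0.763944 = 5.73394 m and h_c = 5.73394 × 0.666532 = 3.82185 m.
A = πr²/2 = π × 1.8²/2 = 5.08938 m².
Resultant F = γ·h_c·A = 8.11287 × 3.82185 × 5.08938 = 157.802 kN.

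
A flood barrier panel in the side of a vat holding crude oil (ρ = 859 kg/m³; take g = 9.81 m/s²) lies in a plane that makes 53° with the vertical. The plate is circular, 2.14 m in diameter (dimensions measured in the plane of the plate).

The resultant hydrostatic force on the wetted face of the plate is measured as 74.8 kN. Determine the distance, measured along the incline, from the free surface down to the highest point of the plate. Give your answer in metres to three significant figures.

y_top ≈ 3.03 m

γ = ρg = 859 × 9.81 / 1000 = 8.42679 kN/m³.
A = π(1.07)² = 3.59681 m².
From F = γ·h_c·A, the centroid depth is h_c = 74.8/(8.42679 × 3.59681) = 2.46787 m.
The plate makes 53° with the vertical, i.e. θ = 90° − 53° = 37° to the horizontal. Measuring y along the incline from the free-surface line, vertical depth h = y·sinθ with sinθ = 0.601815.
Along the incline, y_c = h_c/sinθ = 2.46787/0.601815 = 4.10071 m.
The centroid is at the centre, 1.07 m below the top of the plate, so the highest point sits at y_top = 4.10071 − 1.07 = 3.03071 m along the incline.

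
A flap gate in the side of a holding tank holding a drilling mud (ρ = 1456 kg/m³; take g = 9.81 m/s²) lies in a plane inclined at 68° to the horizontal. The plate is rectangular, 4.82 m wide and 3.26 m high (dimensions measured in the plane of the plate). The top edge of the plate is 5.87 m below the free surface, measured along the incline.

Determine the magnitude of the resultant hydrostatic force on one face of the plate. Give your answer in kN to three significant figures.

F ≈ 1560 kN

γ = ρg = 1456 × 9.81 / 1000 = 14.28336 kN/m³.
Let θ = 68° be the plate's angle to the horizontal; measure y along the incline from where the plane meets the free surface. Vertical depth h = y·sinθ with sinθ = 0.927184.
The centroid lies 3.26/2 = 1.63 m below the top edge, so y_c = 5.87 + 1.63 = 7.5 m and h_c = 7.5 × 0.927184 = 6.95388 m.
A = 4.82 × 3.26 = 15.7132 m².
Resultant F = γ·h_c·A = 14.28336 × 6.95388 × 15.7132 = 1560.71 kN.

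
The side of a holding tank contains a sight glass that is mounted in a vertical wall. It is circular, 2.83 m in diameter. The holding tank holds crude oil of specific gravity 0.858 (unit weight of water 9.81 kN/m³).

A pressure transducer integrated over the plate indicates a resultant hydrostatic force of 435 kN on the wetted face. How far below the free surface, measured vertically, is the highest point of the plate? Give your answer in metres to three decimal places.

γ = 0.858 × 9.81 = 8.41698 kN/m³.
A = π(1.415)² = 6.29018 m².
From F = γ·h_c·A, the centroid depth is h_c = 435/(8.41698 × 6.29018) = 8.21618 m.
The centroid is at the centre, 1.415 m below the top of the plate, so the highest point sits at h_top = 8.21618 − 1.415 = 6.80118 m below the surface.

d_top ≈ 6.801 m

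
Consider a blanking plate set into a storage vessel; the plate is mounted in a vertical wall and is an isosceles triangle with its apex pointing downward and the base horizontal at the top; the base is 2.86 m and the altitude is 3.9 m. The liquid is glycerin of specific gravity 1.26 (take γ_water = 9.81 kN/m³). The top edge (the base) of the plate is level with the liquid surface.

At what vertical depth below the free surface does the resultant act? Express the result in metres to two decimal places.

γ = 1.26 × 9.81 = 12.3606 kN/m³.
With the apex down, the centroid sits h/3 = 3.9/3 = 1.3 m below the base (the top edge), so the centroid depth is h_c = 1.3 m.
A = ½ × 2.86 × 3.9 = 5.577 m².
Resultant F = γ·h_c·A = 12.3606 × 1.3 × 5.577 = 89.6156 kN.
I_c = b·h³/36 = 2.86 × 3.9³/36 = 4.71256 m⁴.
Centre of pressure: y_p = y_c + I_c/(y_c·A) = 1.3 + 4.71256/(1.3 × 5.577) = 1.3 + 0.649999 = 1.95 m along the plane.

h_p = 1.95 m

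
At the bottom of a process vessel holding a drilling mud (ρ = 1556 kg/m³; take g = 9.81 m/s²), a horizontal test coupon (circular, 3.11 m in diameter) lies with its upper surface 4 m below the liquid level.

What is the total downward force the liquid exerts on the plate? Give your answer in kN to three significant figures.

γ = ρg = 1556 × 9.81 / 1000 = 15.26436 kN/m³.
The plate is horizontal, so pressure is uniform at p = γ·h = 15.26436 × 4 = 61.0574 kN/m².
A = π(1.555)² = 7.59645 m².
F = p·A = 61.0574 × 7.59645 = 463.819 kN.

F ≈ 464 kN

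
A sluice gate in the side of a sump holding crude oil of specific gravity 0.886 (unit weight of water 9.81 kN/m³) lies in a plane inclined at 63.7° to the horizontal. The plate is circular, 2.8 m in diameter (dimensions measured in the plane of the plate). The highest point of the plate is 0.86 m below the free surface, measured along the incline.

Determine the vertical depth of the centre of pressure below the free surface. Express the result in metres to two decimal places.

h_p = 2.22 m

γ = 0.886 × 9.81 = 8.69166 kN/m³.
Let θ = 63.7° be the plate's angle to the horizontal; measure y along the incline from where the plane meets the free surface. Vertical depth h = y·sinθ with sinθ = 0.896486.
The centroid is at the centre, 1.4 m below the top of the plate, so y_c = 0.86 + 1.4 = 2.26 m and h_c = 2.26 × 0.896486 = 2.02606 m.
A = π(1.4)² = 6.15752 m².
Resultant F = γ·h_c·A = 8.69166 × 2.02606 × 6.15752 = 108.433 kN.
I_c = πr⁴/4 = π × 1.4⁴/4 = 3.01719 m⁴.
Centre of pressure: y_p = y_c + I_c/(y_c·A) = 2.26 + 3.01719/(2.26 × 6.15752) = 2.26 + 0.216815 = 2.47681 m along the plane.
Vertically, h_p = y_p·sinθ = 2.47681 × 0.896486 = 2.22043 m.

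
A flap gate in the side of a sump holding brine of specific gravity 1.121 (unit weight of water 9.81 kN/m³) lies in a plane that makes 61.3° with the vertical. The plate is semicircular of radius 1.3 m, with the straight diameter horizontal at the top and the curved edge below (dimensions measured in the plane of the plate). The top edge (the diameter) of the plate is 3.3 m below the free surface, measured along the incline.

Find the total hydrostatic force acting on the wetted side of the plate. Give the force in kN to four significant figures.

F ≈ 54.00 kN

γ = 1.121 × 9.81 = 10.99701 kN/m³.
The plate makes 61.3° with the vertical, i.e. θ = 90° − 61.3° = 28.7° to the horizontal. Measuring y along the incline from the free-surface line, vertical depth h = y·sinθ with sinθ = 0.480223.
The centroid of a semicircle lies 4r/(3π) = 0.551737 m from the diameter, here below the top edge, so y_c = 3.3 + 0.551737 = 3.85174 m and h_c = 3.85174 × 0.480223 = 1.84969 m.
A = πr²/2 = π × 1.3²/2 = 2.65465 m².
Resultant F = γ·h_c·A = 10.99701 × 1.84969 × 2.65465 = 53.9984 kN.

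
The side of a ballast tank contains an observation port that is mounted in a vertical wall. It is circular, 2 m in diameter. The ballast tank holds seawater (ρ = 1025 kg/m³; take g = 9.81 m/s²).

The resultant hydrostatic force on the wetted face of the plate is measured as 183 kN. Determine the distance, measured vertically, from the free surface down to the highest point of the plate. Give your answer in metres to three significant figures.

γ = ρg = 1025 × 9.81 / 1000 = 10.05525 kN/m³.
A = π(1)² = 3.14159 m².
From F = γ·h_c·A, the centroid depth is h_c = 183/(10.05525 × 3.14159) = 5.79307 m.
The centroid is at the centre, 1 m below the top of the plate, so the highest point sits at h_top = 5.79307 − 1 = 4.79307 m below the surface.

d_top ≈ 4.79 m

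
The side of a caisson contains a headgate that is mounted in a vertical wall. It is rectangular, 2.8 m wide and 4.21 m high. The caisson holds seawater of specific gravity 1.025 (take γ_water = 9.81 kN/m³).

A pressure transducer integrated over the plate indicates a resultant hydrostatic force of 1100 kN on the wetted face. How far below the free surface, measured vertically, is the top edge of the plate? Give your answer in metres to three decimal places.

d_top ≈ 7.175 m

γ = 1.025 × 9.81 = 10.05525 kN/m³.
A = 2.8 × 4.21 = 11.788 m².
From F = γ·h_c·A, the centroid depth is h_c = 1100/(10.05525 × 11.788) = 9.28025 m.
The centroid lies 4.21/2 = 2.105 m below the top edge, so the top edge sits at h_top = 9.28025 − 2.105 = 7.17525 m below the surface.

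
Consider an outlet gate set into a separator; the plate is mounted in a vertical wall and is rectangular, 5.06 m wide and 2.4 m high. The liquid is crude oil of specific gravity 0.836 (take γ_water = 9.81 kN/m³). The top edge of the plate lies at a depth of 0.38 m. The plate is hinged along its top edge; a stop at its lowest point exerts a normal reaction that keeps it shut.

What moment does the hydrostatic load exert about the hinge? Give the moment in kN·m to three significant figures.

γ = 0.836 × 9.81 = 8.20116 kN/m³.
The centroid lies 2.4/2 = 1.2 m below the top edge, so the centroid depth is h_c = 0.38 + 1.2 = 1.58 m.
A = 5.06 × 2.4 = 12.144 m².
Resultant F = γ·h_c·A = 8.20116 × 1.58 × 12.144 = 157.36 kN.
I_c = b·h³/12 = 5.06 × 2.4³/12 = 5.82912 m⁴.
Centre of pressure: y_p = y_c + I_c/(y_c·A) = 1.58 + 5.82912/(1.58 × 12.144) = 1.58 + 0.303797 = 1.8838 m along the plane.
The resultant acts 1.2 + 0.303797 = 1.5038 m (along the plate) below the hinge at the top edge, so the moment about the hinge is M = F × 1.5038 = 157.36 × 1.5038 = 236.638 kN·m.

M ≈ 237 kN·m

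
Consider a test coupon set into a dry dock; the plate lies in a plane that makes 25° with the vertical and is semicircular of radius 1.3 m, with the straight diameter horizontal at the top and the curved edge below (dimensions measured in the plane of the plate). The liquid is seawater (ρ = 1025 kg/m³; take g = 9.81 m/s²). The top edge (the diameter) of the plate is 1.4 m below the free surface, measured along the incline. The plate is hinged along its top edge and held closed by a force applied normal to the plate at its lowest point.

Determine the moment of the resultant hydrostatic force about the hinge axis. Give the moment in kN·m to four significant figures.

γ = ρg = 1025 × 9.81 / 1000 = 10.05525 kN/m³.
The plate makes 25° with the vertical, i.e. θ = 90° − 25° = 65° to the horizontal. Measuring y along the incline from the free-surface line, vertical depth h = y·sinθ with sinθ = 0.906308.
The centroid of a semicircle lies 4r/(3π) = 0.551737 m from the diameter, here below the top edge, so y_c = 1.4 + 0.551737 = 1.95174 m and h_c = 1.95174 × 0.906308 = 1.76888 m.
A = πr²/2 = π × 1.3²/2 = 2.65465 m².
Resultant F = γ·h_c·A = 10.05525 × 1.76888 × 2.65465 = 47.217 kN.
I_c = (π/8 − 8/(9π))·r⁴ = 0.109757 × 1.3⁴ = 0.313477 m⁴.
Centre of pressure: y_p = y_c + I_c/(y_c·A) = 1.95174 + 0.313477/(1.95174 × 2.65465) = 1.95174 + 0.0605029 = 2.01224 m along the plane.
The resultant acts 0.551737 + 0.0605029 = 0.61224 m (along the plate) below the hinge at the top edge, so the moment about the hinge is M = F × 0.61224 = 47.217 × 0.61224 = 28.9081 kN·m.

M ≈ 28.91 kN·m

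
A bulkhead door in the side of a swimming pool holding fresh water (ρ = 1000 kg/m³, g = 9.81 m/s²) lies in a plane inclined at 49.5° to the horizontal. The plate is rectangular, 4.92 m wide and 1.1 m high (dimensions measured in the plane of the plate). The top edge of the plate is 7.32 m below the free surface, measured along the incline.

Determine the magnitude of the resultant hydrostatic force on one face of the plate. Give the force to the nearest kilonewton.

γ = ρg = 1000 × 9.81 = 9810 N/m³ = 9.81 kN/m³.
Let θ = 49.5° be the plate's angle to the horizontal; measure y along the incline from where the plane meets the free surface. Vertical depth h = y·sinθ with sinθ = 0.760406.
The centroid lies 1.1/2 = 0.55 m below the top edge, so y_c = 7.32 + 0.55 = 7.87 m and h_c = 7.87 × 0.760406 = 5.9844 m.
A = 4.92 × 1.1 = 5.412 m².
Resultant F = γ·h_c·A = 9.81 × 5.9844 × 5.412 = 317.722 kN.

F ≈ 318 kN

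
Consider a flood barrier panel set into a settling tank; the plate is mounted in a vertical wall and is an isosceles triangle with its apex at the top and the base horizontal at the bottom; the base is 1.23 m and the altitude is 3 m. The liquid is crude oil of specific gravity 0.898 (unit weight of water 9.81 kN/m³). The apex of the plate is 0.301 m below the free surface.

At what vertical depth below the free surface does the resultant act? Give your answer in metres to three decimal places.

γ = 0.898 × 9.81 = 8.80938 kN/m³.
With the apex up, the centroid sits 2h/3 = 2 × 3/3 = 2 m below the apex, so the centroid depth is h_c = 0.301 + 2 = 2.301 m.
A = ½ × 1.23 × 3 = 1.845 m².
Resultant F = γ·h_c·A = 8.80938 × 2.301 × 1.845 = 37.3989 kN.
I_c = b·h³/36 = 1.23 × 3³/36 = 0.9225 m⁴.
Centre of pressure: y_p = y_c + I_c/(y_c·A) = 2.301 + 0.9225/(2.301 × 1.845) = 2.301 + 0.217297 = 2.5183 m along the plane.

h_p = 2.518 m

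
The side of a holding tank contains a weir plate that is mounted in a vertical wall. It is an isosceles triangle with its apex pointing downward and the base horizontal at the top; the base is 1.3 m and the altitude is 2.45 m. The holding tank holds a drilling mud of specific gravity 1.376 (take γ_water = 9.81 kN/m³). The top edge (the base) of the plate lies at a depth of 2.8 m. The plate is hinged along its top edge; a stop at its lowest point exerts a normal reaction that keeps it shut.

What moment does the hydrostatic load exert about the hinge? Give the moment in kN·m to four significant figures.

M ≈ 70.66 kN·m

γ = 1.376 × 9.81 = 13.49856 kN/m³.
With the apex down, the centroid sits h/3 = 2.45/3 = 0.816667 m below the base (the top edge), so the centroid depth is h_c = 2.8 + 0.816667 = 3.61667 m.
A = ½ × 1.3 × 2.45 = 1.5925 m².
Resultant F = γ·h_c·A = 13.49856 × 3.61667 × 1.5925 = 77.7456 kN.
I_c = b·h³/36 = 1.3 × 2.45³/36 = 0.531055 m⁴.
Centre of pressure: y_p = y_c + I_c/(y_c·A) = 3.61667 + 0.531055/(3.61667 × 1.5925) = 3.61667 + 0.0922043 = 3.70887 m along the plane.
The resultant acts 0.816667 + 0.0922043 = 0.908871 m (along the plate) below the hinge at the top edge, so the moment about the hinge is M = F × 0.908871 = 77.7456 × 0.908871 = 70.6607 kN·m.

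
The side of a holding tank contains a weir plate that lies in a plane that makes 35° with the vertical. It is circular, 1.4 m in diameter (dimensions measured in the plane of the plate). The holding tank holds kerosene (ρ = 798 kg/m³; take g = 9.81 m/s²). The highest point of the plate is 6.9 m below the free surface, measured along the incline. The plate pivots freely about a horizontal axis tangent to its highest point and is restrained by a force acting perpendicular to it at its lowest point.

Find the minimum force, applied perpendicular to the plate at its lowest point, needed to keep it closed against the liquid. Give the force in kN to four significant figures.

P ≈ 38.38 kN

γ = ρg = 798 × 9.81 / 1000 = 7.82838 kN/m³.
The plate makes 35° with the vertical, i.e. θ = 90° − 35° = 55° to the horizontal. Measuring y along the incline from the free-surface line, vertical depth h = y·sinθ with sinθ = 0.819152.
The centroid is at the centre, 0.7 m below the top of the plate, so y_c = 6.9 + 0.7 = 7.6 m and h_c = 7.6 × 0.819152 = 6.22556 m.
A = π(0.7)² = 1.53938 m².
Resultant F = γ·h_c·A = 7.82838 × 6.22556 × 1.53938 = 75.0233 kN.
I_c = πr⁴/4 = π × 0.7⁴/4 = 0.188574 m⁴.
Centre of pressure: y_p = y_c + I_c/(y_c·A) = 7.6 + 0.188574/(7.6 × 1.53938) = 7.6 + 0.0161184 = 7.61612 m along the plane.
The resultant acts 0.7 + 0.0161184 = 0.716118 m (along the plate) below the hinge at the top edge, so the moment about the hinge is M = F × 0.716118 = 75.0233 × 0.716118 = 53.7255 kN·m.
A normal force at the bottom, 1.4 m from the hinge, must supply this moment: P = 53.7255/1.4 = 38.3754 kN.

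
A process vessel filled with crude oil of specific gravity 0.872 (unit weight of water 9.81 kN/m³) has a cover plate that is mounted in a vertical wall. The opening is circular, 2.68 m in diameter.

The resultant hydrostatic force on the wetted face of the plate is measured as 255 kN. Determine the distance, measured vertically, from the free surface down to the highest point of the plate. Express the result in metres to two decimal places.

d_top ≈ 3.94 m

γ = 0.872 × 9.81 = 8.55432 kN/m³.
A = π(1.34)² = 5.64104 m².
From F = γ·h_c·A, the centroid depth is h_c = 255/(8.55432 × 5.64104) = 5.2844 m.
The centroid is at the centre, 1.34 m below the top of the plate, so the highest point sits at h_top = 5.2844 − 1.34 = 3.9444 m below the surface.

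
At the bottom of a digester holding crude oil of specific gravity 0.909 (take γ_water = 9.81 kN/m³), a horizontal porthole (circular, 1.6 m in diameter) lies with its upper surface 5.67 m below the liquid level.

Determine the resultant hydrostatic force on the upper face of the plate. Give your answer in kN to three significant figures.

F ≈ 102 kN

γ = 0.909 × 9.81 = 8.91729 kN/m³.
The plate is horizontal, so pressure is uniform at p = γ·h = 8.91729 × 5.67 = 50.561 kN/m².
A = π(0.8)² = 2.01062 m².
F = p·A = 50.561 × 2.01062 = 101.659 kN.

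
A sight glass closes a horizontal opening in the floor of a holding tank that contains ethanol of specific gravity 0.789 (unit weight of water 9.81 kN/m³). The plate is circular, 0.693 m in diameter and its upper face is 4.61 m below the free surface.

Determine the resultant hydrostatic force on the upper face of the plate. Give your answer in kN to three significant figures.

γ = 0.789 × 9.81 = 7.74009 kN/m³.
The plate is horizontal, so pressure is uniform at p = γ·h = 7.74009 × 4.61 = 35.6818 kN/m².
A = π(0.3465)² = 0.377187 m².
F = p·A = 35.6818 × 0.377187 = 13.4587 kN.

F ≈ 13.5 kN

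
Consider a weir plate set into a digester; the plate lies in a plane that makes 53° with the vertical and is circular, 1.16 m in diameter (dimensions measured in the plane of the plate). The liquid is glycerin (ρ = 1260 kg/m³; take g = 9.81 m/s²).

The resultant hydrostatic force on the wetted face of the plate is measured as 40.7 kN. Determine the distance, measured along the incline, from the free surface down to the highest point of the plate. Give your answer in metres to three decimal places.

γ = ρg = 1260 × 9.81 / 1000 = 12.3606 kN/m³.
A = π(0.58)² = 1.05683 m².
From F = γ·h_c·A, the centroid depth is h_c = 40.7/(12.3606 × 1.05683) = 3.11566 m.
The plate makes 53° with the vertical, i.e. θ = 90° − 53° = 37° to the horizontal. Measuring y along the incline from the free-surface line, vertical depth h = y·sinθ with sinθ = 0.601815.
Along the incline, y_c = h_c/sinθ = 3.11566/0.601815 = 5.17711 m.
The centroid is at the centre, 0.58 m below the top of the plate, so the highest point sits at y_top = 5.17711 − 0.58 = 4.59711 m along the incline.

y_top ≈ 4.597 m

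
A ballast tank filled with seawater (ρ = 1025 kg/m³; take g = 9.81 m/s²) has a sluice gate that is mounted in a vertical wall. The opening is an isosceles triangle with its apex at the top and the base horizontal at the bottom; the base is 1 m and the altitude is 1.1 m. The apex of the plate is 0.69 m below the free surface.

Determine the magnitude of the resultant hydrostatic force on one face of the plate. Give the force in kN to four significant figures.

F ≈ 7.872 kN

γ = ρg = 1025 × 9.81 / 1000 = 10.05525 kN/m³.
With the apex up, the centroid sits 2h/3 = 2 × 1.1/3 = 0.733333 m below the apex, so the centroid depth is h_c = 0.69 + 0.733333 = 1.42333 m.
A = ½ × 1 × 1.1 = 0.55 m².
Resultant F = γ·h_c·A = 10.05525 × 1.42333 × 0.55 = 7.87157 kN.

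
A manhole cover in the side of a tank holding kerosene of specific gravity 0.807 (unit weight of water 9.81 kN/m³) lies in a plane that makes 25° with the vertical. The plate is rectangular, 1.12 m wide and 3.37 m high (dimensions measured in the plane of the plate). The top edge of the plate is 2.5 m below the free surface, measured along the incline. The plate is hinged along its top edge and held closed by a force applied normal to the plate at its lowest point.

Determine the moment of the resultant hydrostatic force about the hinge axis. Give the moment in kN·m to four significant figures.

γ = 0.807 × 9.81 = 7.91667 kN/m³.
The plate makes 25° with the vertical, i.e. θ = 90° − 25° = 65° to the horizontal. Measuring y along the incline from the free-surface line, vertical depth h = y·sinθ with sinθ = 0.906308.
The centroid lies 3.37/2 = 1.685 m below the top edge, so y_c = 2.5 + 1.685 = 4.185 m and h_c = 4.185 × 0.906308 = 3.7929 m.
A = 1.12 × 3.37 = 3.7744 m².
Resultant F = γ·h_c·A = 7.91667 × 3.7929 × 3.7744 = 113.334 kN.
I_c = b·h³/12 = 1.12 × 3.37³/12 = 3.57212 m⁴.
Centre of pressure: y_p = y_c + I_c/(y_c·A) = 4.185 + 3.57212/(4.185 × 3.7744) = 4.185 + 0.226143 = 4.41114 m along the plane.
The resultant acts 1.685 + 0.226143 = 1.91114 m (along the plate) below the hinge at the top edge, so the moment about the hinge is M = F × 1.91114 = 113.334 × 1.91114 = 216.597 kN·m.

M ≈ 216.6 kN·m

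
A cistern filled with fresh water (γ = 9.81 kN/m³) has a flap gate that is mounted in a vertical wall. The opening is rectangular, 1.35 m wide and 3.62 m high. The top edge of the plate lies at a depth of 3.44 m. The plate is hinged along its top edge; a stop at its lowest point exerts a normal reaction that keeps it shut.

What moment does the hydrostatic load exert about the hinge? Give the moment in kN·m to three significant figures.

M ≈ 508 kN·m

γ = 9.81 kN/m³.
The centroid lies 3.62/2 = 1.81 m below the top edge, so the centroid depth is h_c = 3.44 + 1.81 = 5.25 m.
A = 1.35 × 3.62 = 4.887 m².
Resultant F = γ·h_c·A = 9.81 × 5.25 × 4.887 = 251.693 kN.
I_c = b·h³/12 = 1.35 × 3.62³/12 = 5.33677 m⁴.
Centre of pressure: y_p = y_c + I_c/(y_c·A) = 5.25 + 5.33677/(5.25 × 4.887) = 5.25 + 0.208006 = 5.45801 m along the plane.
The resultant acts 1.81 + 0.208006 = 2.01801 m (along the plate) below the hinge at the top edge, so the moment about the hinge is M = F × 2.01801 = 251.693 × 2.01801 = 507.919 kN·m.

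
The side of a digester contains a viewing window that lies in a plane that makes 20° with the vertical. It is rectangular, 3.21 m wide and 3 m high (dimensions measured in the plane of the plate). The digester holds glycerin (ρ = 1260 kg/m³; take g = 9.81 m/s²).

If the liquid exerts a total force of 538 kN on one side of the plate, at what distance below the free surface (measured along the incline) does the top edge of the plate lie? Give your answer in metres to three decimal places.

γ = ρg = 1260 × 9.81 / 1000 = 12.3606 kN/m³.
A = 3.21 × 3 = 9.63 m².
From F = γ·h_c·A, the centroid depth is h_c = 538/(12.3606 × 9.63) = 4.51977 m.
The plate makes 20° with the vertical, i.e. θ = 90° − 20° = 70° to the horizontal. Measuring y along the incline from the free-surface line, vertical depth h = y·sinθ with sinθ = 0.939693.
Along the incline, y_c = h_c/sinθ = 4.51977/0.939693 = 4.80984 m.
The centroid lies 3/2 = 1.5 m below the top edge, so the top edge sits at y_top = 4.80984 − 1.5 = 3.30984 m along the incline.

y_top ≈ 3.310 m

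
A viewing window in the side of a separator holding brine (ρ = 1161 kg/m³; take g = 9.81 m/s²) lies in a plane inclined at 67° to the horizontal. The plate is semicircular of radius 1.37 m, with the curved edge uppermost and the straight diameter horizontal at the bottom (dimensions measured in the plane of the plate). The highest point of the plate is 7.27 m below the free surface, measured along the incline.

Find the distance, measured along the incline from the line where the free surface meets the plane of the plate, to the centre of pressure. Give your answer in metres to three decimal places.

y_p = 8.075 m

γ = ρg = 1161 × 9.81 / 1000 = 11.38941 kN/m³.
Let θ = 67° be the plate's angle to the horizontal; measure y along the incline from where the plane meets the free surface. Vertical depth h = y·sinθ with sinθ = 0.920505.
The centroid lies 4r/(3π) = 0.581446 m above the diameter, so r − 4r/(3π) = 1.37 − 0.581446 = 0.788554 m below the topmost point, so y_c = 7.27 + 0.788554 = 8.05855 m and h_c = 8.05855 × 0.920505 = 7.41794 m.
A = πr²/2 = π × 1.37²/2 = 2.94823 m².
Resultant F = γ·h_c·A = 11.38941 × 7.41794 × 2.94823 = 249.084 kN.
I_c = (π/8 − 8/(9π))·r⁴ = 0.109757 × 1.37⁴ = 0.386647 m⁴.
Centre of pressure: y_p = y_c + I_c/(y_c·A) = 8.05855 + 0.386647/(8.05855 × 2.94823) = 8.05855 + 0.0162741 = 8.07482 m along the plane.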